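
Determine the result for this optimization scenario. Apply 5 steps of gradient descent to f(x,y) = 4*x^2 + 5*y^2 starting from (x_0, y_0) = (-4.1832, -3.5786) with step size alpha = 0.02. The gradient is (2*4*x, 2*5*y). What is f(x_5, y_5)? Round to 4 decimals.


Gradient descent on f(x,y) = 4*x^2 + 5*y^2.
Starting point: (-4.1832, -3.5786), alpha = 0.02
Step 1: grad_x = 2*4*-4.1832 = -33.4656, grad_y = 2*5*-3.5786 = -35.786
  x_1 = -4.1832 - 0.02*-33.4656 = -3.5139
  y_1 = -3.5786 - 0.02*-35.786 = -2.8629
Step 2: grad_x = 2*4*-3.5139 = -28.1111, grad_y = 2*5*-2.8629 = -28.6288
  x_2 = -3.5139 - 0.02*-28.1111 = -2.9517
  y_2 = -2.8629 - 0.02*-28.6288 = -2.2903
Step 3: grad_x = 2*4*-2.9517 = -23.6133, grad_y = 2*5*-2.2903 = -22.903
  x_3 = -2.9517 - 0.02*-23.6133 = -2.4794
  y_3 = -2.2903 - 0.02*-22.903 = -1.8322
Step 4: grad_x = 2*4*-2.4794 = -19.8352, grad_y = 2*5*-1.8322 = -18.3224
  x_4 = -2.4794 - 0.02*-19.8352 = -2.0827
  y_4 = -1.8322 - 0.02*-18.3224 = -1.4658
Step 5: grad_x = 2*4*-2.0827 = -16.6616, grad_y = 2*5*-1.4658 = -14.6579
  x_5 = -2.0827 - 0.02*-16.6616 = -1.7495
  y_5 = -1.4658 - 0.02*-14.6579 = -1.1726
f(-1.7495, -1.1726) = 4*(-1.7495)^2 + 5*(-1.1726)^2 = 19.1179


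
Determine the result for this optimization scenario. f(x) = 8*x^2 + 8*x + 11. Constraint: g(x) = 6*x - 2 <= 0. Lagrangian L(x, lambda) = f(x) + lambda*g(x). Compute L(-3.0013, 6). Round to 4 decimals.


Step 1: Evaluate f(x).
f(-3.0013) = 8*(-3.0013)^2 + 8*(-3.0013) + 11 = 59.052
Step 2: Evaluate g(x).
g(-3.0013) = 6*-3.0013 - 2 = -20.0078
Step 3: Compute Lagrangian.
L = 59.052 + 6*-20.0078 = -60.9948


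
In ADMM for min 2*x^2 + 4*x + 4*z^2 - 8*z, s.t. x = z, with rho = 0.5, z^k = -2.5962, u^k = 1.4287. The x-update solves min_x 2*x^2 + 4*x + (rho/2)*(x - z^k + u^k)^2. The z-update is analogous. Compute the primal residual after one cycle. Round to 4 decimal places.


ADMM iteration with rho = 0.5, z^k = -2.5962, u^k = 1.4287
Step 1: x-update.
Minimize 2*x^2 + 4*x + (0.5/2)*(x + 2.5962 + 1.4287)^2
FOC: (2*2 + 0.5)*x = -4 + 0.5*(-2.5962 - 1.4287)
x^{k+1} = -1.3361
Step 2: z-update.
Minimize 4*z^2 - 8*z + (0.5/2)*(-1.3361 - z + 1.4287)^2
FOC: (2*4 + 0.5)*z = 8 + 0.5*(-1.3361 + 1.4287)
z^{k+1} = 0.9466
Step 3: u-update.
u^{k+1} = 1.4287 - 1.3361 - 0.9466 = -0.854
Step 4: Primal residual = |-1.3361 - 0.9466| = 2.2827


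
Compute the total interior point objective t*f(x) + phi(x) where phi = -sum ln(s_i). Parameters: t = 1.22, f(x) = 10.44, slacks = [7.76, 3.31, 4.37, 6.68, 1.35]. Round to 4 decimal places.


Step 1: Compute log-barrier.
ln values: [2.049, 1.1969, 1.4748, 1.8991, 0.3001]
phi = -(2.049 + 1.1969 + 1.4748 + 1.8991 + 0.3001) = -6.9199
Step 2: Compute augmented objective.
t*f(x) = 1.22*10.44 = 12.7368
Total = 12.7368 - 6.9199 = 5.8169


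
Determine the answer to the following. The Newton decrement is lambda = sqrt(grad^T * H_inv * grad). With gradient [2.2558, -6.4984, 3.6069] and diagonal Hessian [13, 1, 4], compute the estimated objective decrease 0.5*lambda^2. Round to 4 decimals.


Step 1: H is diagonal, so H^(-1) * g = [0.1735, -6.4984, 0.9017].
Step 2: g^T H^(-1) g = sum_i g_i^2 / H_ii
  = (2.2558)^2/13 + (-6.4984)^2/1 + (3.6069)^2/4
  = 0.3914 + 42.2292 + 3.2524 = 45.8731
Step 3: Objective decrease = 0.5 * g^T H^(-1) g = 22.9365


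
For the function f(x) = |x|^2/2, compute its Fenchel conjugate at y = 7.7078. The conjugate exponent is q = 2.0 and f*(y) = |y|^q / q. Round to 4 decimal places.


The conjugate exponent q satisfies 1/p + 1/q = 1.
p = 2, so q = 2/(2 - 1) = 2.0
|y|^q = 7.7078^2.0 = 59.4102
f*(7.7078) = 59.4102 / 2.0 = 29.7051


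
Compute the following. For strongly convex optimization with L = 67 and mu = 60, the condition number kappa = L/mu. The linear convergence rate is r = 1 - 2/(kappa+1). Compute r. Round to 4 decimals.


Step 1: Compute the condition number.
kappa = L/mu = 67/60 = 1.1167
Step 2: Compute the convergence rate.
r = 1 - 2/(kappa + 1) = 1 - 2*mu/(L + mu) = (L - mu)/(L + mu) = 7/127 = 0.0551


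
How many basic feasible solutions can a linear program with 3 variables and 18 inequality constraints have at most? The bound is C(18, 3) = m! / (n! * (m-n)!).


Each vertex corresponds to some choice of n active constraints out of m, so the number of vertices is at most C(m, n) = m! / (n!(m-n)!).
m = 18, n = 3
Numerator: 18 * 17 * 16
Denominator: 3! = 6
C(18, 3) = 816


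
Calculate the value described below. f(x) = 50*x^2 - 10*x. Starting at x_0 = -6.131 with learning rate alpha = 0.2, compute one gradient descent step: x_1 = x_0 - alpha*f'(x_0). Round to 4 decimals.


We compute the gradient at x_0 and apply the update.
f'(x) = 100*x - 10
f'(-6.131) = 100*-6.131 - 10 = -623.1
x_1 = -6.131 - 0.2*-623.1 = 118.489


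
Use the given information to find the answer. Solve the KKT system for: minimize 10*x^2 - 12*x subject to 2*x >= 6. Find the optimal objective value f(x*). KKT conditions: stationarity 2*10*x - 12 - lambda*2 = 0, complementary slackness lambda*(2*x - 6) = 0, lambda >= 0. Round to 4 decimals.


Step 1: Try lambda = 0 (constraint inactive).
x_unc = 12/(2*10) = 0.6
Check: 2*0.6 = 1.2 < 6 -- violated!
Step 2: Constraint must be active: 2*x = 6
x* = 6/2 = 3.0
lambda = (2*10*3.0 - 12)/2 = 24.0
Step 3: Compute optimal value.
f(x*) = 10*3.0^2 - 12*3.0 = 54.0


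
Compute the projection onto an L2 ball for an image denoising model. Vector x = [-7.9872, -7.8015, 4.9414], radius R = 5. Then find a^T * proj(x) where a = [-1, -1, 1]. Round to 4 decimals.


Step 1: Compute ||x|| (intermediates to 6 decimals).
||x|| = sqrt((-7.9872)^2 + (-7.8015)^2 + 4.9414^2) = 12.209676
Step 2: Project.
Since ||x|| > R, scale = R/||x|| = 5/12.209676 = 0.409511, proj(x) = scale * x
proj(x) = [-3.270846, -3.1948, 2.023558]
Step 3: Dot product.
a^T * proj(x) = -1*(-3.270846) - 1*(-3.1948) + 1*2.023558 = 8.4892


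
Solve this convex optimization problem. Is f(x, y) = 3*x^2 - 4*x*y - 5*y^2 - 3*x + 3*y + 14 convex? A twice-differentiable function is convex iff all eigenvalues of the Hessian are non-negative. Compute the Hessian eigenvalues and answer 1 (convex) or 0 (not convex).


The Hessian of f(x,y) = 3*x^2 - 4*x*y - 5*y^2 - 3*x + 3*y + 14 is:
H = [[6, -4], [-4, -10]]
Trace = 6 - 10 = -4
Determinant = 6*-10 - (-4)^2 = -76
Discriminant = (-4)^2 - 4*-76 = 320.0
Eigenvalues: lambda_1 = -10.9443, lambda_2 = 6.9443
The function is not convex.

0


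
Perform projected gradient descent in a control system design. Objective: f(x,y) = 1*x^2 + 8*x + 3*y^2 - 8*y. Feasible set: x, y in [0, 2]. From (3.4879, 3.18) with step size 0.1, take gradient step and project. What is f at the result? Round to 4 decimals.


Step 1: Compute gradient at (3.4879, 3.18).
grad_x = 2*1*3.4879 + 8 = 14.9758
grad_y = 2*3*3.18 - 8 = 11.08
Step 2: Gradient step.
x_raw = 3.4879 - 0.1*14.9758 = 1.9903
y_raw = 3.18 - 0.1*11.08 = 2.072
Step 3: Project onto [0, 2].
x_proj = clip(1.9903) = 1.9903
y_proj = clip(2.072) = 2.0
Step 4: Evaluate f.
f(1.9903, 2.0) = 15.8839


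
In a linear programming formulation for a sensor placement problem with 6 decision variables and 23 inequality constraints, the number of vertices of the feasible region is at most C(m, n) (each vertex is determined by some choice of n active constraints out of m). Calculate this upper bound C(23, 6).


Each vertex corresponds to some choice of n active constraints out of m, so the number of vertices is at most C(m, n) = m! / (n!(m-n)!).
m = 23, n = 6
Numerator: 23 * 22 * 21 * 20 * 19 * 18
Denominator: 6! = 720
C(23, 6) = 100947


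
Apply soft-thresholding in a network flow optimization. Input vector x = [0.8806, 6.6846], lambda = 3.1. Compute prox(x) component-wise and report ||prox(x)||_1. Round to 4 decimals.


Soft-thresholding with lambda = 3.1:
prox(0.8806) = sign(0.8806)*max(|0.8806| - 3.1, 0) = 0.0
prox(6.6846) = sign(6.6846)*max(|6.6846| - 3.1, 0) = 3.5846
prox(x) = [0.0, 3.5846]
||prox(x)||_1 = 0.0 + 3.5846 = 3.5846


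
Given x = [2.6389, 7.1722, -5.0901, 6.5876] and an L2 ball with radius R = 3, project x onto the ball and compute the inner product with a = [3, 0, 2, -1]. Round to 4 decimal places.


Step 1: Compute ||x|| (intermediates to 6 decimals).
||x|| = sqrt(2.6389^2 + 7.1722^2 + (-5.0901)^2 + 6.5876^2) = 11.300878
Step 2: Project.
Since ||x|| > R, scale = R/||x|| = 3/11.300878 = 0.265466, proj(x) = scale * x
proj(x) = [0.700538, 1.903975, -1.351248, 1.748784]
Step 3: Dot product.
a^T * proj(x) = 3*0.700538 + 0*1.903975 + 2*(-1.351248) - 1*1.748784 = -2.3497


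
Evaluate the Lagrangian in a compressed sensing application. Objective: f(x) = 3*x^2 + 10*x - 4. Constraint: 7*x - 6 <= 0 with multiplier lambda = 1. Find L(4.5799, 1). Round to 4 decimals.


Step 1: Evaluate f(x).
f(4.5799) = 3*4.5799^2 + 10*4.5799 - 4 = 104.7255
Step 2: Evaluate g(x).
g(4.5799) = 7*4.5799 - 6 = 26.0593
Step 3: Compute Lagrangian.
L = 104.7255 + 1*26.0593 = 130.7848


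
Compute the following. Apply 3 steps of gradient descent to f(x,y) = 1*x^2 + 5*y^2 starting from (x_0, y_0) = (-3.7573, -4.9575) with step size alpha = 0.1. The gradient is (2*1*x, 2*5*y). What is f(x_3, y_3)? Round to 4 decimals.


Gradient descent on f(x,y) = 1*x^2 + 5*y^2.
Starting point: (-3.7573, -4.9575), alpha = 0.1
Step 1: grad_x = 2*1*-3.7573 = -7.5146, grad_y = 2*5*-4.9575 = -49.575
  x_1 = -3.7573 - 0.1*-7.5146 = -3.0058
  y_1 = -4.9575 - 0.1*-49.575 = 0.0
Step 2: grad_x = 2*1*-3.0058 = -6.0117, grad_y = 2*5*0.0 = 0.0
  x_2 = -3.0058 - 0.1*-6.0117 = -2.4047
  y_2 = 0.0 - 0.1*0.0 = 0.0
Step 3: grad_x = 2*1*-2.4047 = -4.8093, grad_y = 2*5*0.0 = 0.0
  x_3 = -2.4047 - 0.1*-4.8093 = -1.9237
  y_3 = 0.0 - 0.1*0.0 = 0.0
f(-1.9237, 0.0) = 1*(-1.9237)^2 + 5*0.0^2 = 3.7008


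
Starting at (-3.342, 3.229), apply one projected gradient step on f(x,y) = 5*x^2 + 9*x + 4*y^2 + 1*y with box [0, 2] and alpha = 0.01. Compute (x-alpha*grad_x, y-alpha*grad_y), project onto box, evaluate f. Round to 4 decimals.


Step 1: Compute gradient at (-3.342, 3.229).
grad_x = 2*5*-3.342 + 9 = -24.42
grad_y = 2*4*3.229 + 1 = 26.832
Step 2: Gradient step.
x_raw = -3.342 - 0.01*-24.42 = -3.0978
y_raw = 3.229 - 0.01*26.832 = 2.9607
Step 3: Project onto [0, 2].
x_proj = clip(-3.0978) = 0.0
y_proj = clip(2.9607) = 2.0
Step 4: Evaluate f.
f(0.0, 2.0) = 18.0


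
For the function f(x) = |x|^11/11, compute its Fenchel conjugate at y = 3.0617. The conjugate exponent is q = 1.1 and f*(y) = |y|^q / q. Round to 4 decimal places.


The conjugate exponent q satisfies 1/p + 1/q = 1.
p = 11, so q = 11/(11 - 1) = 1.1
|y|^q = 3.0617^1.1 = 3.4242
f*(3.0617) = 3.4242 / 1.1 = 3.1129


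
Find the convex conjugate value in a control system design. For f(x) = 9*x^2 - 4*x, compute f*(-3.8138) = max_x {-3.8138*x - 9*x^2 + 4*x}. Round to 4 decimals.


f*(y) = sup_x {y*x - a*x^2 - b*x} = sup_x {(y-b)*x - a*x^2}
FOC: (y - b) - 2a*x = 0 => x* = (y - b)/(2a)
x* = (-3.8138 + 4)/(2*9) = 0.0103
f*(-3.8138) = (y-b)^2/(4a) = (-3.8138 + 4)^2/(4*9)
= 0.0347/36 = 0.001


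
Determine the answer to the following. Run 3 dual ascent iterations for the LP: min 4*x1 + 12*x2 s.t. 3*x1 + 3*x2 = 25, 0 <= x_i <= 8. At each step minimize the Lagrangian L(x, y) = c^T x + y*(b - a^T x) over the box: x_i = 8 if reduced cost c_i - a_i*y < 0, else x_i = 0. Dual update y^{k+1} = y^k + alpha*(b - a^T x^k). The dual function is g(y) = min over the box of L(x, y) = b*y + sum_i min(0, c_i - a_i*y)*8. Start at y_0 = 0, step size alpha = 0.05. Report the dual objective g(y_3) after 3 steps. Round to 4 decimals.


Dual ascent for LP: min 4*x1 + 12*x2, 3*x1 + 3*x2 = 25, 0 <= x_i <= 8
Step 1: y^k = 0.0, reduced costs: (4.0, 12.0)
  x^k = (0.0, 0.0), subgradient = b - a^T x = 25.0
  y^{k+1} = 0.0 + 0.05*25.0 = 1.25
Step 2: y^k = 1.25, reduced costs: (0.25, 8.25)
  x^k = (0.0, 0.0), subgradient = b - a^T x = 25.0
  y^{k+1} = 1.25 + 0.05*25.0 = 2.5
Step 3: y^k = 2.5, reduced costs: (-3.5, 4.5)
  x^k = (8.0, 0.0), subgradient = b - a^T x = 1.0
  y^{k+1} = 2.5 + 0.05*1.0 = 2.55
Dual objective at y_3 = 2.55: reduced costs (-3.65, 4.35), box minimizer x = (8.0, 0.0)
g(y_3) = b*y + (c1 - a1*y)*x1 + (c2 - a2*y)*x2 = 25*2.55 + (-3.65)*8.0 + 4.35*0.0 = 63.75 - 29.2 + 0.0 = 34.55


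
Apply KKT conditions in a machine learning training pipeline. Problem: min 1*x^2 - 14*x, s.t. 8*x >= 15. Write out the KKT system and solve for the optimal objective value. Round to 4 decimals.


Step 1: Try lambda = 0 (constraint inactive).
Stationarity: 2*1*x - 14 = 0
x* = 14/(2*1) = 7.0
Check constraint: 8*7.0 = 56.0 >= 15 -- satisfied.
Step 2: Compute optimal value.
f(x*) = 1*7.0^2 - 14*7.0 = -49.0


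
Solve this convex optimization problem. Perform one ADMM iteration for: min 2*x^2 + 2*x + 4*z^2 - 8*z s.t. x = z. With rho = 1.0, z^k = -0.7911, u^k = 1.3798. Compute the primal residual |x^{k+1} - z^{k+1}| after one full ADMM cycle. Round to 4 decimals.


ADMM iteration with rho = 1.0, z^k = -0.7911, u^k = 1.3798
Step 1: x-update.
Minimize 2*x^2 + 2*x + (1.0/2)*(x + 0.7911 + 1.3798)^2
FOC: (2*2 + 1.0)*x = -2 + 1.0*(-0.7911 - 1.3798)
x^{k+1} = -0.8342
Step 2: z-update.
Minimize 4*z^2 - 8*z + (1.0/2)*(-0.8342 - z + 1.3798)^2
FOC: (2*4 + 1.0)*z = 8 + 1.0*(-0.8342 + 1.3798)
z^{k+1} = 0.9495
Step 3: u-update.
u^{k+1} = 1.3798 - 0.8342 - 0.9495 = -0.4039
Step 4: Primal residual = |-0.8342 - 0.9495| = 1.7837


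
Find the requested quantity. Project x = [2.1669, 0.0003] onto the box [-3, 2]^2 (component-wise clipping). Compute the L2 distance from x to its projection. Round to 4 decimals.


Project each component onto [-3, 2].
clip(2.1669) = 2.0, clip(0.0003) = 0.0003
Projection = [2.0, 0.0003]
Squared diffs: [0.0279, 0.0]
Distance = sqrt(0.0279) = 0.1669


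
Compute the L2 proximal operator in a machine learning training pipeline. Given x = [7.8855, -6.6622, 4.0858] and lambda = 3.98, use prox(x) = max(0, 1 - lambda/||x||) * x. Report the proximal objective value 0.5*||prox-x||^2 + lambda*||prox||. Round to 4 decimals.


Step 1: Compute ||x||.
||x|| = 11.1022
Step 2: Compute scaling factor.
scale = max(0, 1 - 3.98/11.1022) = 0.6415
Step 3: prox(x) = [5.0587, -4.2739, 2.6211]
||prox(x)|| = 7.1222
Step 4: Proximal objective.
0.5*||prox-x||^2 = 7.9202
lambda*||prox|| = 28.3464
Total = 36.2667


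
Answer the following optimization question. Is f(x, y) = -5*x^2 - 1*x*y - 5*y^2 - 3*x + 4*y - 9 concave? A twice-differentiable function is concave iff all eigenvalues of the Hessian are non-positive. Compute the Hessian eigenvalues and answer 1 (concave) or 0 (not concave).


The Hessian of f(x,y) = -5*x^2 - 1*x*y - 5*y^2 - 3*x + 4*y - 9 is:
H = [[-10, -1], [-1, -10]]
Trace = -10 - 10 = -20
Determinant = -10*-10 - (-1)^2 = 99
Discriminant = (-20)^2 - 4*99 = 4.0
Eigenvalues: lambda_1 = -11.0, lambda_2 = -9.0
The function is concave.

1


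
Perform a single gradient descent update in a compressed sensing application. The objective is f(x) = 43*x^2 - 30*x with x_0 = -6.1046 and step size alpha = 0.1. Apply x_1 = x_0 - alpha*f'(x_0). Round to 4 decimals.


We compute the gradient at x_0 and apply the update.
f'(x) = 86*x - 30
f'(-6.1046) = 86*-6.1046 - 30 = -554.9956
x_1 = -6.1046 - 0.1*-554.9956 = 49.395


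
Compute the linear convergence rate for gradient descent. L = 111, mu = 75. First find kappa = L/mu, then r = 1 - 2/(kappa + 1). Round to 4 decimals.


Step 1: Compute the condition number.
kappa = L/mu = 111/75 = 1.48
Step 2: Compute the convergence rate.
r = 1 - 2/(kappa + 1) = 1 - 2*mu/(L + mu) = (L - mu)/(L + mu) = 36/186 = 0.1935


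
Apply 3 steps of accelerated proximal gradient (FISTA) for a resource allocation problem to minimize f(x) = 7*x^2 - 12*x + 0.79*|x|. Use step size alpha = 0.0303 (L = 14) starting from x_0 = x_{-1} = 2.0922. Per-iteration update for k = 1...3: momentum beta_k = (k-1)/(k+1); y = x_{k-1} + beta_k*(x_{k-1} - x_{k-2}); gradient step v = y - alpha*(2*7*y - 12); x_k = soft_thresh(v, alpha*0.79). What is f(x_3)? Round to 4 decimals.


FISTA on f(x) = 7*x^2 - 12*x + 0.79*|x|
L = 14, alpha = 0.0303
Iteration 1: beta = 0.0, y = 2.0922 + 0.0*(2.0922 - 2.0922) = 2.0922
  grad(y) = 17.2908, v = y - alpha*grad = 1.5683
  prox(v) = soft_thresh(1.5683, 0.0239) = 1.5444
Iteration 2: beta = 0.3333, y = 1.5444 + 0.3333*(1.5444 - 2.0922) = 1.3617
  grad(y) = 7.0643, v = y - alpha*grad = 1.1477
  prox(v) = soft_thresh(1.1477, 0.0239) = 1.1238
Iteration 3: beta = 0.5, y = 1.1238 + 0.5*(1.1238 - 1.5444) = 0.9134
  grad(y) = 0.7883, v = y - alpha*grad = 0.8896
  prox(v) = soft_thresh(0.8896, 0.0239) = 0.8656
f(x_3) = 7*0.8656^2 - 12*0.8656 + 0.79*|0.8656| = -4.4585


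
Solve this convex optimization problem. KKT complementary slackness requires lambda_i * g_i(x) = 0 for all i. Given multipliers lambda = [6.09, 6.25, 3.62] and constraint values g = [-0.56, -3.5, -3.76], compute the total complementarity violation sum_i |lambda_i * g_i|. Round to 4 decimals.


KKT complementary slackness check:
lambda_1 * g_1 = 6.09 * -0.56 = -3.4104
lambda_2 * g_2 = 6.25 * -3.5 = -21.875
lambda_3 * g_3 = 3.62 * -3.76 = -13.6112
Total violation = 3.4104 + 21.875 + 13.6112 = 38.8966


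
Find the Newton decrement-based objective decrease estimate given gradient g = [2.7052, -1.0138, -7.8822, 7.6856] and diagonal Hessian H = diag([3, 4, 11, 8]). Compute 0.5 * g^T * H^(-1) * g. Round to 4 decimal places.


Step 1: H is diagonal, so H^(-1) * g = [0.9017, -0.2535, -0.7166, 0.9607].
Step 2: g^T H^(-1) g = sum_i g_i^2 / H_ii
  = (2.7052)^2/3 + (-1.0138)^2/4 + (-7.8822)^2/11 + (7.6856)^2/8
  = 2.4394 + 0.2569 + 5.6481 + 7.3836 = 15.728
Step 3: Objective decrease = 0.5 * g^T H^(-1) g = 7.864


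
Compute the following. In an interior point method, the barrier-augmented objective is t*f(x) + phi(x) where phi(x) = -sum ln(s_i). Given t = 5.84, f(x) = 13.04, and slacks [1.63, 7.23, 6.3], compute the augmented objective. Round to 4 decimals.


Step 1: Compute log-barrier.
ln values: [0.4886, 1.9782, 1.8405]
phi = -(0.4886 + 1.9782 + 1.8405) = -4.3074
Step 2: Compute augmented objective.
t*f(x) = 5.84*13.04 = 76.1536
Total = 76.1536 - 4.3074 = 71.8462


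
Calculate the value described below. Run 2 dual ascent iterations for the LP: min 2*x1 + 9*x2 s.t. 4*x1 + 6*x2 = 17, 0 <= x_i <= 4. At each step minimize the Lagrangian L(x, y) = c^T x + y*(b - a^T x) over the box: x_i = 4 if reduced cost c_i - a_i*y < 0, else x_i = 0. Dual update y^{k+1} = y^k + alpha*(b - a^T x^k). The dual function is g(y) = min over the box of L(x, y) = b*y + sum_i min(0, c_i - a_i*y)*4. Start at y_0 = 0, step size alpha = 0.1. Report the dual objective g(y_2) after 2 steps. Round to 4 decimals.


Dual ascent for LP: min 2*x1 + 9*x2, 4*x1 + 6*x2 = 17, 0 <= x_i <= 4
Step 1: y^k = 0.0, reduced costs: (2.0, 9.0)
  x^k = (0.0, 0.0), subgradient = b - a^T x = 17.0
  y^{k+1} = 0.0 + 0.1*17.0 = 1.7
Step 2: y^k = 1.7, reduced costs: (-4.8, -1.2)
  x^k = (4.0, 4.0), subgradient = b - a^T x = -23.0
  y^{k+1} = 1.7 + 0.1*-23.0 = -0.6
Dual objective at y_2 = -0.6: reduced costs (4.4, 12.6), box minimizer x = (0.0, 0.0)
g(y_2) = b*y + (c1 - a1*y)*x1 + (c2 - a2*y)*x2 = 17*(-0.6) + 4.4*0.0 + 12.6*0.0 = -10.2 + 0.0 + 0.0 = -10.2


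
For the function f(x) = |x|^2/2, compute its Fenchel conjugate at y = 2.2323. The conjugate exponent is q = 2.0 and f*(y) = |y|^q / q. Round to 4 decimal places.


The conjugate exponent q satisfies 1/p + 1/q = 1.
p = 2, so q = 2/(2 - 1) = 2.0
|y|^q = 2.2323^2.0 = 4.9832
f*(2.2323) = 4.9832 / 2.0 = 2.4916


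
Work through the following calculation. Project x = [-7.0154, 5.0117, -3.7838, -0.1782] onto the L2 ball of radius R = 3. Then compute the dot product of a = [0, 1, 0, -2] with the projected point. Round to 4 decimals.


Step 1: Compute ||x|| (intermediates to 6 decimals).
||x|| = sqrt((-7.0154)^2 + 5.0117^2 + (-3.7838)^2 + (-0.1782)^2) = 9.417105
Step 2: Project.
Since ||x|| > R, scale = R/||x|| = 3/9.417105 = 0.318569, proj(x) = scale * x
proj(x) = [-2.234889, 1.596572, -1.205401, -0.056769]
Step 3: Dot product.
a^T * proj(x) = 0*(-2.234889) + 1*1.596572 + 0*(-1.205401) - 2*(-0.056769) = 1.7101


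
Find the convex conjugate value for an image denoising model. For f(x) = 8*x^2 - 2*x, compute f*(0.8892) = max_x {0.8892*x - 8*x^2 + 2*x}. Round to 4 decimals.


f*(y) = sup_x {y*x - a*x^2 - b*x} = sup_x {(y-b)*x - a*x^2}
FOC: (y - b) - 2a*x = 0 => x* = (y - b)/(2a)
x* = (0.8892 + 2)/(2*8) = 0.1806
f*(0.8892) = (y-b)^2/(4a) = (0.8892 + 2)^2/(4*8)
= 8.3475/32 = 0.2609


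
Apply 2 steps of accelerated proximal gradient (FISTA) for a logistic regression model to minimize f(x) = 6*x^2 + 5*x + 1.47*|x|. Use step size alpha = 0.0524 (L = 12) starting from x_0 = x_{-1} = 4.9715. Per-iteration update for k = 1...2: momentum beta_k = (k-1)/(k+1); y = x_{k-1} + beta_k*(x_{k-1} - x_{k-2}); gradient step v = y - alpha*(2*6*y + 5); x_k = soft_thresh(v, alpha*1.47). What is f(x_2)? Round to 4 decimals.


FISTA on f(x) = 6*x^2 + 5*x + 1.47*|x|
L = 12, alpha = 0.0524
Iteration 1: beta = 0.0, y = 4.9715 + 0.0*(4.9715 - 4.9715) = 4.9715
  grad(y) = 64.658, v = y - alpha*grad = 1.5834
  prox(v) = soft_thresh(1.5834, 0.077) = 1.5064
Iteration 2: beta = 0.3333, y = 1.5064 + 0.3333*(1.5064 - 4.9715) = 0.3514
  grad(y) = 9.2163, v = y - alpha*grad = -0.1316
  prox(v) = soft_thresh(-0.1316, 0.077) = -0.0545
f(x_2) = 6*(-0.0545)^2 + 5*(-0.0545) + 1.47*|-0.0545| = -0.1747


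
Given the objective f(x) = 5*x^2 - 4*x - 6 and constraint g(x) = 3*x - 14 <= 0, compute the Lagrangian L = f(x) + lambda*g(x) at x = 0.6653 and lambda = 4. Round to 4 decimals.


Step 1: Evaluate f(x).
f(0.6653) = 5*0.6653^2 - 4*0.6653 - 6 = -6.4481
Step 2: Evaluate g(x).
g(0.6653) = 3*0.6653 - 14 = -12.0041
Step 3: Compute Lagrangian.
L = -6.4481 + 4*-12.0041 = -54.4645


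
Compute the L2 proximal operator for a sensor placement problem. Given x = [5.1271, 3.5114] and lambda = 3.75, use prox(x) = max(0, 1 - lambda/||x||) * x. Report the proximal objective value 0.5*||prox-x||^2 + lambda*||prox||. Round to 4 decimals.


Step 1: Compute ||x||.
||x|| = 6.2143
Step 2: Compute scaling factor.
scale = max(0, 1 - 3.75/6.2143) = 0.3965
Step 3: prox(x) = [2.0331, 1.3924]
||prox(x)|| = 2.4643
Step 4: Proximal objective.
0.5*||prox-x||^2 = 7.0313
lambda*||prox|| = 9.2411
Total = 16.2722


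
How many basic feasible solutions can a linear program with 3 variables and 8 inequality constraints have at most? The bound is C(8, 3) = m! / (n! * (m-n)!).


Each vertex corresponds to some choice of n active constraints out of m, so the number of vertices is at most C(m, n) = m! / (n!(m-n)!).
m = 8, n = 3
Numerator: 8 * 7 * 6
Denominator: 3! = 6
C(8, 3) = 56


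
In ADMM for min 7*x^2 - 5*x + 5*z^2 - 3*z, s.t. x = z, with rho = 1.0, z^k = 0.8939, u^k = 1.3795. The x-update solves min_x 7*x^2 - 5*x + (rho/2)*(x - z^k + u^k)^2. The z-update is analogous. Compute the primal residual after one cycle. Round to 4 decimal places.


ADMM iteration with rho = 1.0, z^k = 0.8939, u^k = 1.3795
Step 1: x-update.
Minimize 7*x^2 - 5*x + (1.0/2)*(x - 0.8939 + 1.3795)^2
FOC: (2*7 + 1.0)*x = 5 + 1.0*(0.8939 - 1.3795)
x^{k+1} = 0.301
Step 2: z-update.
Minimize 5*z^2 - 3*z + (1.0/2)*(0.301 - z + 1.3795)^2
FOC: (2*5 + 1.0)*z = 3 + 1.0*(0.301 + 1.3795)
z^{k+1} = 0.4255
Step 3: u-update.
u^{k+1} = 1.3795 + 0.301 - 0.4255 = 1.255
Step 4: Primal residual = |0.301 - 0.4255| = 0.1245


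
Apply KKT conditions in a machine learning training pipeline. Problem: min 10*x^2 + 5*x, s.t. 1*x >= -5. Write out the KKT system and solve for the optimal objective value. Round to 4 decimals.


Step 1: Try lambda = 0 (constraint inactive).
Stationarity: 2*10*x + 5 = 0
x* = -5/(2*10) = -0.25
Check constraint: 1*-0.25 = -0.25 >= -5 -- satisfied.
Step 2: Compute optimal value.
f(x*) = 10*(-0.25)^2 + 5*(-0.25) = -0.625


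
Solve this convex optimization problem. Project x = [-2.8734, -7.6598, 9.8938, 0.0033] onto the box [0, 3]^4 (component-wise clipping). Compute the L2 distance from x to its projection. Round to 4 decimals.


Project each component onto [0, 3].
clip(-2.8734) = 0.0, clip(-7.6598) = 0.0, clip(9.8938) = 3.0, clip(0.0033) = 0.0033
Projection = [0.0, 0.0, 3.0, 0.0033]
Squared diffs: [8.2564, 58.6725, 47.5245, 0.0]
Distance = sqrt(114.4534) = 10.6983


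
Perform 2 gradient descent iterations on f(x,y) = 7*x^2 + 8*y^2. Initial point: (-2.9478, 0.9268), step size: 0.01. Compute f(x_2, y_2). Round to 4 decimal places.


Gradient descent on f(x,y) = 7*x^2 + 8*y^2.
Starting point: (-2.9478, 0.9268), alpha = 0.01
Step 1: grad_x = 2*7*-2.9478 = -41.2692, grad_y = 2*8*0.9268 = 14.8288
  x_1 = -2.9478 - 0.01*-41.2692 = -2.5351
  y_1 = 0.9268 - 0.01*14.8288 = 0.7785
Step 2: grad_x = 2*7*-2.5351 = -35.4915, grad_y = 2*8*0.7785 = 12.4562
  x_2 = -2.5351 - 0.01*-35.4915 = -2.1802
  y_2 = 0.7785 - 0.01*12.4562 = 0.654
f(-2.1802, 0.654) = 7*(-2.1802)^2 + 8*0.654^2 = 36.6939


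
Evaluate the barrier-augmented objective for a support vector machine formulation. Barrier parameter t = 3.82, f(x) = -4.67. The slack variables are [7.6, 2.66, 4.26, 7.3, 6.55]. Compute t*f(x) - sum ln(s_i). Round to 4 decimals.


Step 1: Compute log-barrier.
ln values: [2.0281, 0.9783, 1.4493, 1.9879, 1.8795]
phi = -(2.0281 + 0.9783 + 1.4493 + 1.9879 + 1.8795) = -8.3231
Step 2: Compute augmented objective.
t*f(x) = 3.82*-4.67 = -17.8394
Total = -17.8394 - 8.3231 = -26.1625


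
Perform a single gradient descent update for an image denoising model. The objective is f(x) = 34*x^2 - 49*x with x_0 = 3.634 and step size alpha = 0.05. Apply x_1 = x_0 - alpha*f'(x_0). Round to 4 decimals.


We compute the gradient at x_0 and apply the update.
f'(x) = 68*x - 49
f'(3.634) = 68*3.634 - 49 = 198.112
x_1 = 3.634 - 0.05*198.112 = -6.2716


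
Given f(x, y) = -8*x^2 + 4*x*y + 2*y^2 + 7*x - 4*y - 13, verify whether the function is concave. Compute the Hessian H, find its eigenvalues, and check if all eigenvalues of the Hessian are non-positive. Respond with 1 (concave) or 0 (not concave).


The Hessian of f(x,y) = -8*x^2 + 4*x*y + 2*y^2 + 7*x - 4*y - 13 is:
H = [[-16, 4], [4, 4]]
Trace = -16 + 4 = -12
Determinant = -16*4 - (4)^2 = -80
Discriminant = (-12)^2 - 4*-80 = 464.0
Eigenvalues: lambda_1 = -16.7703, lambda_2 = 4.7703
The function is not concave.

0


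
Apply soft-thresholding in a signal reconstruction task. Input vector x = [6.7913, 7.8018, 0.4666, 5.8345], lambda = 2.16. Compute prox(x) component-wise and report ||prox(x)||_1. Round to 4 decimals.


Soft-thresholding with lambda = 2.16:
prox(6.7913) = sign(6.7913)*max(|6.7913| - 2.16, 0) = 4.6313
prox(7.8018) = sign(7.8018)*max(|7.8018| - 2.16, 0) = 5.6418
prox(0.4666) = sign(0.4666)*max(|0.4666| - 2.16, 0) = 0.0
prox(5.8345) = sign(5.8345)*max(|5.8345| - 2.16, 0) = 3.6745
prox(x) = [4.6313, 5.6418, 0.0, 3.6745]
||prox(x)||_1 = 4.6313 + 5.6418 + 0.0 + 3.6745 = 13.9476


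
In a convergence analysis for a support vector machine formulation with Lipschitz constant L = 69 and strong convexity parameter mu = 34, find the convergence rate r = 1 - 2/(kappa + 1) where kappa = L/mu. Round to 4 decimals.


Step 1: Compute the condition number.
kappa = L/mu = 69/34 = 2.0294
Step 2: Compute the convergence rate.
r = 1 - 2/(kappa + 1) = 1 - 2*mu/(L + mu) = (L - mu)/(L + mu) = 35/103 = 0.3398


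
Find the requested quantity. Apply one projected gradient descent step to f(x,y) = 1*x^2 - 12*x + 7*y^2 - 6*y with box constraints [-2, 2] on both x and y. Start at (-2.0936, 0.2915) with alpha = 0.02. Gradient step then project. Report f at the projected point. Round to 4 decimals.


Step 1: Compute gradient at (-2.0936, 0.2915).
grad_x = 2*1*-2.0936 - 12 = -16.1872
grad_y = 2*7*0.2915 - 6 = -1.919
Step 2: Gradient step.
x_raw = -2.0936 - 0.02*-16.1872 = -1.7699
y_raw = 0.2915 - 0.02*-1.919 = 0.3299
Step 3: Project onto [-2, 2].
x_proj = clip(-1.7699) = -1.7699
y_proj = clip(0.3299) = 0.3299
Step 4: Evaluate f.
f(-1.7699, 0.3299) = 23.1531


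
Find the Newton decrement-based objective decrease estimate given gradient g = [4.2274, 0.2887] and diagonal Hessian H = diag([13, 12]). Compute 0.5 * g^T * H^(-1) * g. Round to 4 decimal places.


Step 1: H is diagonal, so H^(-1) * g = [0.3252, 0.0241].
Step 2: g^T H^(-1) g = sum_i g_i^2 / H_ii
  = (4.2274)^2/13 + (0.2887)^2/12
  = 1.3747 + 0.0069 = 1.3816
Step 3: Objective decrease = 0.5 * g^T H^(-1) g = 0.6908


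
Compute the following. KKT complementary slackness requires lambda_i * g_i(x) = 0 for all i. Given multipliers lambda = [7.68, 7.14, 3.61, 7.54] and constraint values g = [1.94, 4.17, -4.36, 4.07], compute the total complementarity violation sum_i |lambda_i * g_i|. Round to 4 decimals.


KKT complementary slackness check:
lambda_1 * g_1 = 7.68 * 1.94 = 14.8992
lambda_2 * g_2 = 7.14 * 4.17 = 29.7738
lambda_3 * g_3 = 3.61 * -4.36 = -15.7396
lambda_4 * g_4 = 7.54 * 4.07 = 30.6878
Total violation = 14.8992 + 29.7738 + 15.7396 + 30.6878 = 91.1004


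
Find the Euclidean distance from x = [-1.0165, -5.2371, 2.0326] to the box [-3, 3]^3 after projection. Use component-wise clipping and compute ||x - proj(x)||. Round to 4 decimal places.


Project each component onto [-3, 3].
clip(-1.0165) = -1.0165, clip(-5.2371) = -3.0, clip(2.0326) = 2.0326
Projection = [-1.0165, -3.0, 2.0326]
Squared diffs: [0.0, 5.0046, 0.0]
Distance = sqrt(5.0046) = 2.2371


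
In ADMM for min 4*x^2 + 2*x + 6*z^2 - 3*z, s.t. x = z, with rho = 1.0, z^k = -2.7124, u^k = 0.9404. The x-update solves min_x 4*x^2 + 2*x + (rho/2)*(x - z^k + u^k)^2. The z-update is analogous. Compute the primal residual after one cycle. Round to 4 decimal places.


ADMM iteration with rho = 1.0, z^k = -2.7124, u^k = 0.9404
Step 1: x-update.
Minimize 4*x^2 + 2*x + (1.0/2)*(x + 2.7124 + 0.9404)^2
FOC: (2*4 + 1.0)*x = -2 + 1.0*(-2.7124 - 0.9404)
x^{k+1} = -0.6281
Step 2: z-update.
Minimize 6*z^2 - 3*z + (1.0/2)*(-0.6281 - z + 0.9404)^2
FOC: (2*6 + 1.0)*z = 3 + 1.0*(-0.6281 + 0.9404)
z^{k+1} = 0.2548
Step 3: u-update.
u^{k+1} = 0.9404 - 0.6281 - 0.2548 = 0.0575
Step 4: Primal residual = |-0.6281 - 0.2548| = 0.8829


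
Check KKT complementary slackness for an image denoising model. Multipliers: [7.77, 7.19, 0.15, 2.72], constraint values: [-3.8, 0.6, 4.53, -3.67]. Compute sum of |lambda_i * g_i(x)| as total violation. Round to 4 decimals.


KKT complementary slackness check:
lambda_1 * g_1 = 7.77 * -3.8 = -29.526
lambda_2 * g_2 = 7.19 * 0.6 = 4.314
lambda_3 * g_3 = 0.15 * 4.53 = 0.6795
lambda_4 * g_4 = 2.72 * -3.67 = -9.9824
Total violation = 29.526 + 4.314 + 0.6795 + 9.9824 = 44.5019


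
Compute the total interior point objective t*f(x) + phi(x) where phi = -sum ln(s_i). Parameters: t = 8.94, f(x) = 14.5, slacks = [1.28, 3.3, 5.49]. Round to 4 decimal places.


Step 1: Compute log-barrier.
ln values: [0.2469, 1.1939, 1.7029]
phi = -(0.2469 + 1.1939 + 1.7029) = -3.1437
Step 2: Compute augmented objective.
t*f(x) = 8.94*14.5 = 129.63
Total = 129.63 - 3.1437 = 126.4863


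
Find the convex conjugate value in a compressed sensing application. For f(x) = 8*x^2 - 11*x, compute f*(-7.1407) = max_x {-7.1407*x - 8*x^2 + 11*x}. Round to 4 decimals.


f*(y) = sup_x {y*x - a*x^2 - b*x} = sup_x {(y-b)*x - a*x^2}
FOC: (y - b) - 2a*x = 0 => x* = (y - b)/(2a)
x* = (-7.1407 + 11)/(2*8) = 0.2412
f*(-7.1407) = (y-b)^2/(4a) = (-7.1407 + 11)^2/(4*8)
= 14.8942/32 = 0.4654


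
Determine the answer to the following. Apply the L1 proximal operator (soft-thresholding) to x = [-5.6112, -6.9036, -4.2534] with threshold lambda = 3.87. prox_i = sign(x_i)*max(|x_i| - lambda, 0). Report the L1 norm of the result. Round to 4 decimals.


Soft-thresholding with lambda = 3.87:
prox(-5.6112) = sign(-5.6112)*max(|-5.6112| - 3.87, 0) = -1.7412
prox(-6.9036) = sign(-6.9036)*max(|-6.9036| - 3.87, 0) = -3.0336
prox(-4.2534) = sign(-4.2534)*max(|-4.2534| - 3.87, 0) = -0.3834
prox(x) = [-1.7412, -3.0336, -0.3834]
||prox(x)||_1 = 1.7412 + 3.0336 + 0.3834 = 5.1582


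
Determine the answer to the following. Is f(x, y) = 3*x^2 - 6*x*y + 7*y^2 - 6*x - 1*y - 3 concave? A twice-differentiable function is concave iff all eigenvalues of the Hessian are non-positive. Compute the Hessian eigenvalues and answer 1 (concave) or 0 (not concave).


The Hessian of f(x,y) = 3*x^2 - 6*x*y + 7*y^2 - 6*x - 1*y - 3 is:
H = [[6, -6], [-6, 14]]
Trace = 6 + 14 = 20
Determinant = 6*14 - (-6)^2 = 48
Discriminant = (20)^2 - 4*48 = 208.0
Eigenvalues: lambda_1 = 2.7889, lambda_2 = 17.2111
The function is not concave.

0


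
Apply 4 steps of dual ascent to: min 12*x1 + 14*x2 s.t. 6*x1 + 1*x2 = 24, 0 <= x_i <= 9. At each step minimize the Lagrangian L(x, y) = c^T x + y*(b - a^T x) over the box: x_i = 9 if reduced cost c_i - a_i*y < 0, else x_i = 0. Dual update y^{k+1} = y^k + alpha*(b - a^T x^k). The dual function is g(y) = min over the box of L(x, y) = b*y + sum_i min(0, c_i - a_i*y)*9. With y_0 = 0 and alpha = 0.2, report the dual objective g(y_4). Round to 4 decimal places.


Dual ascent for LP: min 12*x1 + 14*x2, 6*x1 + 1*x2 = 24, 0 <= x_i <= 9
Step 1: y^k = 0.0, reduced costs: (12.0, 14.0)
  x^k = (0.0, 0.0), subgradient = b - a^T x = 24.0
  y^{k+1} = 0.0 + 0.2*24.0 = 4.8
Step 2: y^k = 4.8, reduced costs: (-16.8, 9.2)
  x^k = (9.0, 0.0), subgradient = b - a^T x = -30.0
  y^{k+1} = 4.8 + 0.2*-30.0 = -1.2
Step 3: y^k = -1.2, reduced costs: (19.2, 15.2)
  x^k = (0.0, 0.0), subgradient = b - a^T x = 24.0
  y^{k+1} = -1.2 + 0.2*24.0 = 3.6
Step 4: y^k = 3.6, reduced costs: (-9.6, 10.4)
  x^k = (9.0, 0.0), subgradient = b - a^T x = -30.0
  y^{k+1} = 3.6 + 0.2*-30.0 = -2.4
Dual objective at y_4 = -2.4: reduced costs (26.4, 16.4), box minimizer x = (0.0, 0.0)
g(y_4) = b*y + (c1 - a1*y)*x1 + (c2 - a2*y)*x2 = 24*(-2.4) + 26.4*0.0 + 16.4*0.0 = -57.6 + 0.0 + 0.0 = -57.6


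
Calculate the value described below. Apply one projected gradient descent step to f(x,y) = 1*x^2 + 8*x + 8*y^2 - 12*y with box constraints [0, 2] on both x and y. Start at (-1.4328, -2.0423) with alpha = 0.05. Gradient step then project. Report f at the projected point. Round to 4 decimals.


Step 1: Compute gradient at (-1.4328, -2.0423).
grad_x = 2*1*-1.4328 + 8 = 5.1344
grad_y = 2*8*-2.0423 - 12 = -44.6768
Step 2: Gradient step.
x_raw = -1.4328 - 0.05*5.1344 = -1.6895
y_raw = -2.0423 - 0.05*-44.6768 = 0.1915
Step 3: Project onto [0, 2].
x_proj = clip(-1.6895) = 0.0
y_proj = clip(0.1915) = 0.1915
Step 4: Evaluate f.
f(0.0, 0.1915) = -2.005


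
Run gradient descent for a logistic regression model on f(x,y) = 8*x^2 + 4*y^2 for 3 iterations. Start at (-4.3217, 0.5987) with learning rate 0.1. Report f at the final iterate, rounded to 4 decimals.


Gradient descent on f(x,y) = 8*x^2 + 4*y^2.
Starting point: (-4.3217, 0.5987), alpha = 0.1
Step 1: grad_x = 2*8*-4.3217 = -69.1472, grad_y = 2*4*0.5987 = 4.7896
  x_1 = -4.3217 - 0.1*-69.1472 = 2.593
  y_1 = 0.5987 - 0.1*4.7896 = 0.1197
Step 2: grad_x = 2*8*2.593 = 41.4883, grad_y = 2*4*0.1197 = 0.9579
  x_2 = 2.593 - 0.1*41.4883 = -1.5558
  y_2 = 0.1197 - 0.1*0.9579 = 0.0239
Step 3: grad_x = 2*8*-1.5558 = -24.893, grad_y = 2*4*0.0239 = 0.1916
  x_3 = -1.5558 - 0.1*-24.893 = 0.9335
  y_3 = 0.0239 - 0.1*0.1916 = 0.0048
f(0.9335, 0.0048) = 8*0.9335^2 + 4*0.0048^2 = 6.9713


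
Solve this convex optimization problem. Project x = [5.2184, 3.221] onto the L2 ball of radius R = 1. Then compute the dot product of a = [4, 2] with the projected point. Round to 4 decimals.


Step 1: Compute ||x|| (intermediates to 6 decimals).
||x|| = sqrt(5.2184^2 + 3.221^2) = 6.132417
Step 2: Project.
Since ||x|| > R, scale = R/||x|| = 1/6.132417 = 0.163068, proj(x) = scale * x
proj(x) = [0.850954, 0.525242]
Step 3: Dot product.
a^T * proj(x) = 4*0.850954 + 2*0.525242 = 4.4543


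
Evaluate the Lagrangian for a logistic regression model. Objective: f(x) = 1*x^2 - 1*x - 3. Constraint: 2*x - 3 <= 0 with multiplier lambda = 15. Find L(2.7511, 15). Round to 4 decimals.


Step 1: Evaluate f(x).
f(2.7511) = 1*2.7511^2 - 1*2.7511 - 3 = 1.8175
Step 2: Evaluate g(x).
g(2.7511) = 2*2.7511 - 3 = 2.5022
Step 3: Compute Lagrangian.
L = 1.8175 + 15*2.5022 = 39.3505


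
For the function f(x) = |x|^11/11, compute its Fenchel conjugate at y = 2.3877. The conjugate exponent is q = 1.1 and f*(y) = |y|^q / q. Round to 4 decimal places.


The conjugate exponent q satisfies 1/p + 1/q = 1.
p = 11, so q = 11/(11 - 1) = 1.1
|y|^q = 2.3877^1.1 = 2.6048
f*(2.3877) = 2.6048 / 1.1 = 2.368


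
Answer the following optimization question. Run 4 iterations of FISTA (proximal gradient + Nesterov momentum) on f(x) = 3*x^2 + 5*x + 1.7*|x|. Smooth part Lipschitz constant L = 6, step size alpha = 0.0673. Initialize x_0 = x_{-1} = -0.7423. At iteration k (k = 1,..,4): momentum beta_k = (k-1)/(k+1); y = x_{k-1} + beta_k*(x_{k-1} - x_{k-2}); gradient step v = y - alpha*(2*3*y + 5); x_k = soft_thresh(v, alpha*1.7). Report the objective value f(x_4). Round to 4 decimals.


FISTA on f(x) = 3*x^2 + 5*x + 1.7*|x|
L = 6, alpha = 0.0673
Iteration 1: beta = 0.0, y = -0.7423 + 0.0*(-0.7423 + 0.7423) = -0.7423
  grad(y) = 0.5462, v = y - alpha*grad = -0.7791
  prox(v) = soft_thresh(-0.7791, 0.1144) = -0.6646
Iteration 2: beta = 0.3333, y = -0.6646 + 0.3333*(-0.6646 + 0.7423) = -0.6388
  grad(y) = 1.1674, v = y - alpha*grad = -0.7173
  prox(v) = soft_thresh(-0.7173, 0.1144) = -0.6029
Iteration 3: beta = 0.5, y = -0.6029 + 0.5*(-0.6029 + 0.6646) = -0.5721
  grad(y) = 1.5676, v = y - alpha*grad = -0.6776
  prox(v) = soft_thresh(-0.6776, 0.1144) = -0.5632
Iteration 4: beta = 0.6, y = -0.5632 + 0.6*(-0.5632 + 0.6029) = -0.5393
  grad(y) = 1.7643, v = y - alpha*grad = -0.658
  prox(v) = soft_thresh(-0.658, 0.1144) = -0.5436
f(x_4) = 3*(-0.5436)^2 + 5*(-0.5436) + 1.7*|-0.5436| = -0.9074


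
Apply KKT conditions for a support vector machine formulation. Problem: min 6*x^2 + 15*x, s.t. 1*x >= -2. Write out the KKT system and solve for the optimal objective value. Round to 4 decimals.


Step 1: Try lambda = 0 (constraint inactive).
Stationarity: 2*6*x + 15 = 0
x* = -15/(2*6) = -1.25
Check constraint: 1*-1.25 = -1.25 >= -2 -- satisfied.
Step 2: Compute optimal value.
f(x*) = 6*(-1.25)^2 + 15*(-1.25) = -9.375


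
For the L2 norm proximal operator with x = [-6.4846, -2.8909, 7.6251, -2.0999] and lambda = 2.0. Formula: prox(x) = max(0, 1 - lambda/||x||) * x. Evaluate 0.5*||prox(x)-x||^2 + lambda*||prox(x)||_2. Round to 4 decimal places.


Step 1: Compute ||x||.
||x|| = 10.6282
Step 2: Compute scaling factor.
scale = max(0, 1 - 2.0/10.6282) = 0.8118
Step 3: prox(x) = [-5.2643, -2.3469, 6.1902, -1.7047]
||prox(x)|| = 8.6282
Step 4: Proximal objective.
0.5*||prox-x||^2 = 2.0
lambda*||prox|| = 17.2564
Total = 19.2564


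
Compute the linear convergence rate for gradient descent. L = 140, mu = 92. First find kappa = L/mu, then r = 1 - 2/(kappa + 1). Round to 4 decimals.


Step 1: Compute the condition number.
kappa = L/mu = 140/92 = 1.5217
Step 2: Compute the convergence rate.
r = 1 - 2/(kappa + 1) = 1 - 2*mu/(L + mu) = (L - mu)/(L + mu) = 48/232 = 0.2069


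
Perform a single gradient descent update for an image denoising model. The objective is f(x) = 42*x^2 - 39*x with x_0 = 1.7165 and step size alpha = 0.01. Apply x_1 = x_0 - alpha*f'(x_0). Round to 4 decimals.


We compute the gradient at x_0 and apply the update.
f'(x) = 84*x - 39
f'(1.7165) = 84*1.7165 - 39 = 105.186
x_1 = 1.7165 - 0.01*105.186 = 0.6646


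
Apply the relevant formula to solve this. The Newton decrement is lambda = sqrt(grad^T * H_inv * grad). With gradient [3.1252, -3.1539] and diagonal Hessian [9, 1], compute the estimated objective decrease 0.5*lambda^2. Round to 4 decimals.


Step 1: H is diagonal, so H^(-1) * g = [0.3472, -3.1539].
Step 2: g^T H^(-1) g = sum_i g_i^2 / H_ii
  = (3.1252)^2/9 + (-3.1539)^2/1
  = 1.0852 + 9.9471 = 11.0323
Step 3: Objective decrease = 0.5 * g^T H^(-1) g = 5.5161


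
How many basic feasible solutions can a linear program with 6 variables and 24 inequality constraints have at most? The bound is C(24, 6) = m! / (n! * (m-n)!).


Each vertex corresponds to some choice of n active constraints out of m, so the number of vertices is at most C(m, n) = m! / (n!(m-n)!).
m = 24, n = 6
Numerator: 24 * 23 * 22 * 21 * 20 * 19
Denominator: 6! = 720
C(24, 6) = 134596


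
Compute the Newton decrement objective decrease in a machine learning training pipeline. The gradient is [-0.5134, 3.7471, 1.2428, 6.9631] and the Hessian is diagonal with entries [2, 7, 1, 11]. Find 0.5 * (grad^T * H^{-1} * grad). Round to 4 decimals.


Step 1: H is diagonal, so H^(-1) * g = [-0.2567, 0.5353, 1.2428, 0.633].
Step 2: g^T H^(-1) g = sum_i g_i^2 / H_ii
  = (-0.5134)^2/2 + (3.7471)^2/7 + (1.2428)^2/1 + (6.9631)^2/11
  = 0.1318 + 2.0058 + 1.5446 + 4.4077 = 8.0899
Step 3: Objective decrease = 0.5 * g^T H^(-1) g = 4.0449
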